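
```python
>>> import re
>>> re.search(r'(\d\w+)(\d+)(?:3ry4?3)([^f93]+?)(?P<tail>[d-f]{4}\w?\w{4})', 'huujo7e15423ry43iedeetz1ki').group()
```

'7e15423ry43iedeetz1ki'

This matches a digit, then one or more of a word character (captured); then one or more of a digit (captured); then the literal '3ry', then optionally the literal '4', then a literal '3' (non-capturing group); then one or more of any character except [f93] (lazy) (captured); then exactly 4 of a character in [d-f], then optionally a word character, then exactly 4 of a word character (captured as 'tail').
`re.search` scans for the first position where the pattern succeeds.
The match spans [5:26] → '7e15423ry43iedeetz1ki'.
Captured: group 1 = '7e154', group 2 = '2', group 3 = 'i', group 4 = 'edeetz1ki'.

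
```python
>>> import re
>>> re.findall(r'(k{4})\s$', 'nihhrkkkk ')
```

['kkkk']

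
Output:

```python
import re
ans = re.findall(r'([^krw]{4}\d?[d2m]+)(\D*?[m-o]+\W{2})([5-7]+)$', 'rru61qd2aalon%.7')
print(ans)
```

[('u61qd2', 'aalon%.', '7')]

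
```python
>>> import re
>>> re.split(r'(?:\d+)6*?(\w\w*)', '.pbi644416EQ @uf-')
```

The group in the pattern means `split` returns the separators' captures alongside the pieces.

['.pbi', 'EQ', ' @uf-']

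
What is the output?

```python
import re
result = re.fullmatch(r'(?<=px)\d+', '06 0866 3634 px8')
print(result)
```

The lookaround is zero-width — it requires the adjacent text to match without consuming it, so the asserted text isn't part of the match.
`fullmatch` succeeds only if the pattern covers the string from start to end.
Here the pattern can't cover the whole string, so the call returns None.

None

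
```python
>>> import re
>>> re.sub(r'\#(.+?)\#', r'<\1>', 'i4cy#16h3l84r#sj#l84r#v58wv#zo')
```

Because the quantifier is non-greedy, it stops expanding at the earliest point where the rest of the pattern can succeed.
Matches: at [4:14] → '#16h3l84r#'; at [16:22] → '#l84r#'.
Each match is replaced using the text its own group 1 captured.

'i4cy<16h3l84r>sj<l84r>v58wv#zo'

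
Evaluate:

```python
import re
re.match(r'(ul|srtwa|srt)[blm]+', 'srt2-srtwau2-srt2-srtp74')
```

None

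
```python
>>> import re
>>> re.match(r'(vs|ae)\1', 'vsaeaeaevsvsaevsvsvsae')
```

None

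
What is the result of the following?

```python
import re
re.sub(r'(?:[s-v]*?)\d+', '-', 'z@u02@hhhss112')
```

'z@-@hhh-'

The pattern matches zero or more of a character in [s-v] (lazy) (non-capturing group); then one or more of a digit.
Each match is replaced by '-'.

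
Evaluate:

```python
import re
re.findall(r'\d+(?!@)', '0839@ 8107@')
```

`(?!…)`/`(?<!…)` only lets a position through if the neighbouring text does NOT match; no characters are consumed.
Matches: at [0:3] → '083'; at [6:9] → '810'.
`findall` yields the raw match text (2 of them) because the pattern has no groups.

['083', '810']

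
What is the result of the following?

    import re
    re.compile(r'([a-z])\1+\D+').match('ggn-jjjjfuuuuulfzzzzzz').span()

With `match`, the pattern is implicitly anchored at the beginning.
The match spans [0:22] → 'ggn-jjjjfuuuuulfzzzzzz'.

(0, 22)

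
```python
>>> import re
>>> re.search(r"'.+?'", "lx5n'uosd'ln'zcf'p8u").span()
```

`search` walks the string left to right and returns the first match it finds.
The match spans [4:10] → "'uosd'".

(4, 10)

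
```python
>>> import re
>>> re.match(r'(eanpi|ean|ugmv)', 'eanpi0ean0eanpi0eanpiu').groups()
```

Alternation isn't longest-match — the leftmost alternative that fits at this position is chosen.
`re.match` won't scan ahead — the pattern has to work from the very first character.
The match spans [0:5] → 'eanpi'.
Captured: group 1 = 'eanpi'.

('eanpi',)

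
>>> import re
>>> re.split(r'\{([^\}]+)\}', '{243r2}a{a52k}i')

['', '243r2', 'a', 'a52k', 'i']

Matches to split on: at [0:7] → '{243r2}'; at [8:14] → '{a52k}'.
With a capturing group present, the delimiter's captured portion is kept in the result list.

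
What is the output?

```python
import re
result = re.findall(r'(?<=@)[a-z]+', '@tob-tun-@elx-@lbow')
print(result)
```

['tob', 'elx', 'lbow']

The lookaround is zero-width — it requires the adjacent text to match without consuming it, so the asserted text isn't part of the match.
Matches: at [1:4] → 'tob'; at [10:13] → 'elx'; at [15:19] → 'lbow'.
`findall` yields the raw match text (3 of them) because the pattern has no groups.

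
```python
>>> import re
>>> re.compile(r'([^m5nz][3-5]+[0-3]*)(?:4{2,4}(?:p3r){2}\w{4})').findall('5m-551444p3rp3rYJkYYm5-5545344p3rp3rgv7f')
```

With a single group, `findall` returns only what that group captured — 2 items.

['-551', '-55453']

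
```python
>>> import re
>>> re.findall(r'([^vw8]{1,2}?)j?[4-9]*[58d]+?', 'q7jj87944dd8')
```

['7j', 'd']

Because the quantifier is non-greedy, it stops expanding at the earliest point where the rest of the pattern can succeed.
One capturing group, so `findall` returns just the captured substring from each match — 2 in all.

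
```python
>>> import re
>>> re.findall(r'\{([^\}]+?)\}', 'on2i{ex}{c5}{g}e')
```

['ex', 'c5', 'g']

Walking the string: at [4:8] match '{ex}', group 1 = 'ex'; at [8:12] match '{c5}', group 1 = 'c5'; at [12:15] match '{g}', group 1 = 'g'.
`findall` collects group 1 from each match (3 total).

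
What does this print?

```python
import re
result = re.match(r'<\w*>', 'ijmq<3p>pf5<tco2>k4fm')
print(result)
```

None

`re.match` only tries the pattern at the start of the string.
Here position 0 doesn't satisfy it, so the call returns None.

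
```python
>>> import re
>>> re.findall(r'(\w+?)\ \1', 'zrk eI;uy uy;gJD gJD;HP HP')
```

After group 1 captures some text, `\1` only succeeds where that same text appears again.
Walking the string: at [7:12] match 'uy uy', group 1 = 'uy'; at [13:20] match 'gJD gJD', group 1 = 'gJD'; at [21:26] match 'HP HP', group 1 = 'HP'.
Because there's exactly one group, `findall` drops the full match and keeps group 1 from each hit.

['uy', 'gJD', 'HP']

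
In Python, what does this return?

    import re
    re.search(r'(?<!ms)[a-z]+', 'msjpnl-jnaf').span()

The negative lookahead/lookbehind blocks any match where the forbidden context is present.
The match spans [0:6] → 'msjpnl'.

(0, 6)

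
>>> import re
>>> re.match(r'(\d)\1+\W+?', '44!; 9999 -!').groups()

The match spans [0:3] → '44!'.
Captured: group 1 = '4'.

('4',)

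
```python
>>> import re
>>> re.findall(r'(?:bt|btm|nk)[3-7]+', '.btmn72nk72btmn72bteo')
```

['nk7']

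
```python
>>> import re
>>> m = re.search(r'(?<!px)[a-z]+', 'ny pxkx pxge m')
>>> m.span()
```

Because the assertion is negative and zero-width, positions next to the forbidden text are skipped.
`re.search` scans for the first position where the pattern succeeds.
The match spans [0:2] → 'ny'.

(0, 2)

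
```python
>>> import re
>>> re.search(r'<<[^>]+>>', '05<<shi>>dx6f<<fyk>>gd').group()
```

'<<shi>>'

Unlike `match`, `search` isn't anchored — it looks for the pattern anywhere in the string.
The match spans [2:9] → '<<shi>>'.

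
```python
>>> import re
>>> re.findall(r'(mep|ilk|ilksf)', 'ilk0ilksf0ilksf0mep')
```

`|` is ordered: at each position the engine commits to the first alternative that works.
Because there's exactly one group, `findall` drops the full match and keeps group 1 from each hit.

['ilk', 'ilk', 'ilk', 'mep']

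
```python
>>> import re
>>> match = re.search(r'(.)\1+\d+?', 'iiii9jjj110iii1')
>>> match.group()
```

'iiii9'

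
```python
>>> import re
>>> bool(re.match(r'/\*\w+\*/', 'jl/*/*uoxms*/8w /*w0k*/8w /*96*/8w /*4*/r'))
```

`match` is anchored at position 0; if the pattern doesn't fit there, it returns None.
Here the string doesn't start with a match, so the call returns None, and `bool(None)` is False.

False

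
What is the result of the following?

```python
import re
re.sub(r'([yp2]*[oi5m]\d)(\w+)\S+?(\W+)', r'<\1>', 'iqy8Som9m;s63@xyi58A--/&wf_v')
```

Pattern: zero or more of one of [yp2], then one of [oi5m], then a digit (captured); then one or more of a word character (captured); then one or more of a non-whitespace character (lazy); then one or more of a non-word character (captured).
A non-greedy quantifier consumes as few characters as it can — just enough that the remainder of the pattern still matches from where it stops; whatever follows it matches normally.
Matches: at [6:14] → 'm9m;s63@'; at [15:24] → 'yi58A--/&'.
Each match is replaced using the text its own group 1 captured.

'iqy8So<m9>x<yi5>wf_v'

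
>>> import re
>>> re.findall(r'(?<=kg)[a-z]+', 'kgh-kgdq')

The `(?=…)`/`(?<=…)` assertion just peeks at neighbouring text; it doesn't advance the match position.
Matches: at [2:3] → 'h'; at [6:8] → 'dq'.
Since nothing is captured, `findall` lists the 2 matched substrings directly.

['h', 'dq']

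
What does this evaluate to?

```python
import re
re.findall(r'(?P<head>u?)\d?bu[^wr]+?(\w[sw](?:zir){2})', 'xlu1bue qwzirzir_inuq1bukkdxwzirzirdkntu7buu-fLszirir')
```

Pattern: optionally a literal 'u' (captured as 'head'); then optionally a digit, then the literal 'bu', then one or more of any character except [wr] (lazy); then a word character, then one of [sw], then the literal 'zir' repeated 2 times (captured).
Matches: at [2:16] match 'u1bue qwzirzir', groups = ('u', 'qwzirzir'); at [21:35] match '1bukkdxwzirzir', groups = ('', 'xwzirzir').
2 groups means each result is a tuple of 2 captured strings — 2 here.

[('u', 'qwzirzir'), ('', 'xwzirzir')]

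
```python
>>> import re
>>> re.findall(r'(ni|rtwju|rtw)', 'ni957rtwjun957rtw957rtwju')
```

The regex engine tests alternatives in the order written; an earlier branch that matches wins even if a later one would match more.
Scanning left to right: at [0:2] match 'ni', group 1 = 'ni'; at [5:10] match 'rtwju', group 1 = 'rtwju'; at [14:17] match 'rtw', group 1 = 'rtw'; at [20:25] match 'rtwju', group 1 = 'rtwju'.
One capturing group, so `findall` returns just the captured substring from each match — 4 in all.

['ni', 'rtwju', 'rtw', 'rtwju']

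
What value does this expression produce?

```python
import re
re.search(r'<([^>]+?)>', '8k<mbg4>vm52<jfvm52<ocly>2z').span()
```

The match spans [2:8] → '<mbg4>'.

(2, 8)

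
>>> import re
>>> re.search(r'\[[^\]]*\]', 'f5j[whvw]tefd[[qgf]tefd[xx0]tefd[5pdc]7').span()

The match spans [3:9] → '[whvw]'.

(3, 9)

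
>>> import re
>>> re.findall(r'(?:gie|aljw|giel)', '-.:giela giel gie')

The regex engine tests alternatives in the order written; an earlier branch that matches wins even if a later one would match more.
Scanning left to right: at [3:6] → 'gie'; at [9:12] → 'gie'; at [14:17] → 'gie'.
`findall` yields the raw match text (3 of them) because the pattern has no groups.

['gie', 'gie', 'gie']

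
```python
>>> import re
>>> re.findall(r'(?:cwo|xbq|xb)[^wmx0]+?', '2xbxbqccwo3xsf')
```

['xbqc', 'cwo3']

Branches in `(...|...)` are attempted left-to-right; the first branch that allows the whole pattern to succeed is taken.
With no groups in the pattern, `findall` gives back each whole match — 2 here.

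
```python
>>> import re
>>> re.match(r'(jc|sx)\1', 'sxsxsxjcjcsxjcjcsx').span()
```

(0, 4)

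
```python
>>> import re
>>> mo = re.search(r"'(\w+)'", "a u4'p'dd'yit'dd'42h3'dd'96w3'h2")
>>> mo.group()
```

"'p'"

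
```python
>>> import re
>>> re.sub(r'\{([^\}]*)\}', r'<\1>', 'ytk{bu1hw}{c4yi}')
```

Matches: at [3:10] → '{bu1hw}'; at [10:16] → '{c4yi}'.
Each match is replaced using the text its own group 1 captured.

'ytk<bu1hw><c4yi>'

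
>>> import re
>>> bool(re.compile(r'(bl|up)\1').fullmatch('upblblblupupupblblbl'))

`\1` has to match the exact text group 1 already captured.
`re.fullmatch` is like wrapping the pattern in `^…$` (in single-line mode).
Here the string isn't matched end-to-end, so the call returns None, and `bool(None)` is False.

False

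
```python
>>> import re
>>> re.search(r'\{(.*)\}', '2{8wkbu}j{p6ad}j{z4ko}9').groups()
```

('8wkbu}j{p6ad}j{z4ko',)

`search` walks the string left to right and returns the first match it finds.
The match spans [1:22] → '{8wkbu}j{p6ad}j{z4ko}'.
Captured: group 1 = '8wkbu}j{p6ad}j{z4ko'.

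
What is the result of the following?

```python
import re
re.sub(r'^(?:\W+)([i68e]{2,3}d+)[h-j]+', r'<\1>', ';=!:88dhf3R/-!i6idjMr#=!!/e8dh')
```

'<88d>f3R/-!i6idjMr#=!!/e8dh'

Pattern: anchored at the start of the string; then one or more of a non-word character (non-capturing group); then 2 to 3 of one of [i68e], then one or more of a literal 'd' (captured); then one or more of a character in [h-j].
Matches: at [0:8] → ';=!:88dh'.
The replacement refers to a captured group, so each match is rewritten using its own captured text.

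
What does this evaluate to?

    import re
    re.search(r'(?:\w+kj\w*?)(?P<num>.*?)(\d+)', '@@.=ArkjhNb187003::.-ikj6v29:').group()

Pattern: one or more of a word character, then the literal 'kj', then zero or more of a word character (lazy) (non-capturing group); then zero or more of any character (lazy) (captured as 'num'); then one or more of a digit (captured).
`re.search` tries every starting position until one works.
The match spans [4:17] → 'ArkjhNb187003'.
Captured: group 1 = 'hNb', group 2 = '187003'.

'ArkjhNb187003'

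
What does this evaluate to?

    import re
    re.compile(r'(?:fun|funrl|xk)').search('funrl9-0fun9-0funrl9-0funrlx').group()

Alternation tries branches left to right and keeps the first one that lets the overall match succeed at that position.
The match spans [0:3] → 'fun'.

'fun'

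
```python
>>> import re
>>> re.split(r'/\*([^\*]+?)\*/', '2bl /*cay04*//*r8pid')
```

['2bl ', 'cay04', '/*r8pid']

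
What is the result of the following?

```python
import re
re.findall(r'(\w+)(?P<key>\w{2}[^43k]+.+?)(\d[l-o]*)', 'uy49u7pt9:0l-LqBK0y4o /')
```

[('uy49u7p', 't9:0l-LqBK0y', '4o')]

`findall` packs the 3 group values into a tuple for every match.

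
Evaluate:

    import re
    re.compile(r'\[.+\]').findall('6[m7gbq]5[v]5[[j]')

['[m7gbq]5[v]5[[j]']

Walking the string: at [1:17] → '[m7gbq]5[v]5[[j]'.
With no groups in the pattern, `findall` gives back each whole match — 1 here.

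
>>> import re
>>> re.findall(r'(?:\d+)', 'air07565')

['07565']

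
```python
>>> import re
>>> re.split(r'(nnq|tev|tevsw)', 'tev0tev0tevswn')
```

['', 'tev', '0', 'tev', '0', 'tev', 'swn']

The regex engine tests alternatives in the order written; an earlier branch that matches wins even if a later one would match more.
Matches to split on: at [0:3] → 'tev'; at [4:7] → 'tev'; at [8:11] → 'tev'.
The group in the pattern means `split` returns the separators' captures alongside the pieces.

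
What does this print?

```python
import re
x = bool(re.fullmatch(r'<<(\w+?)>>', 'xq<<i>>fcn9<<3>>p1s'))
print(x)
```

`re.fullmatch` requires the pattern to consume the entire string.
Here the string isn't matched end-to-end, so the call returns None, and `bool(None)` is False.

False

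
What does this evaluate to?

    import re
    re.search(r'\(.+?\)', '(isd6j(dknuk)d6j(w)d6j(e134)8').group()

'(isd6j(dknuk)'

The `?` after the quantifier makes it lazy — it takes as little as possible before letting the rest of the pattern try.
`search` walks the string left to right and returns the first match it finds.
The match spans [0:13] → '(isd6j(dknuk)'.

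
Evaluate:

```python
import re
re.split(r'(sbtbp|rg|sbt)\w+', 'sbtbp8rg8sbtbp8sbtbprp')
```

Alternation tries branches left to right and keeps the first one that lets the overall match succeed at that position.
Matches to split on: at [0:22] → 'sbtbp8rg8sbtbp8sbtbprp'.
With a capturing group present, the delimiter's captured portion is kept in the result list.

['', 'sbtbp', '']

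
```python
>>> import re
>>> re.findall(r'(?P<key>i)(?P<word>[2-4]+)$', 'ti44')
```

[('i', '44')]

Pattern: a literal 'i' (captured as 'key'); then one or more of a character in [2-4] (captured as 'word'); then anchored at the end.
Walking the string: at [1:4] match 'i44', groups = ('i', '44').
Multiple groups make `findall` return tuples — one 2-tuple for the one match.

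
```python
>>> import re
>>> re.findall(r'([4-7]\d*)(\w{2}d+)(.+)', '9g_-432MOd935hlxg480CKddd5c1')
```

[('432', 'MOd', '935hlxg480CKddd5c1')]

The pattern matches a character in [4-7], then zero or more of a digit (captured); then exactly 2 of a word character, then one or more of the literal 'd' (captured); then one or more of any character (captured).
Scanning left to right: at [4:28] match '432MOd935hlxg480CKddd5c1', groups = ('432', 'MOd', '935hlxg480CKddd5c1').
`findall` packs the 3 group values into a tuple for every match.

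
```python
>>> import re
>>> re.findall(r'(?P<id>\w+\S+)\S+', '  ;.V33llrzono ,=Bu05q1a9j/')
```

['V33llrzon', 'Bu05q1a9j']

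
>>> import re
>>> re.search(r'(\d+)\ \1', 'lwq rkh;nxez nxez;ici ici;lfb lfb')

None

A backreference is literal: `\1` must see the identical characters the first group matched.
Unlike `match`, `search` isn't anchored — it looks for the pattern anywhere in the string.
Here no position works, so the call returns None.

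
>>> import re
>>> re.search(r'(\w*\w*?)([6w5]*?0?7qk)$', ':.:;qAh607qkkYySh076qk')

None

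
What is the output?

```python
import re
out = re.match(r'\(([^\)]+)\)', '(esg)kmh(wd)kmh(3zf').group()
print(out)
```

`re.match` won't scan ahead — the pattern has to work from the very first character.
The match spans [0:5] → '(esg)'.
Captured: group 1 = 'esg'.

(esg)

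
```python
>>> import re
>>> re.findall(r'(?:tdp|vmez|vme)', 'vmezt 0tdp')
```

['vmez', 'tdp']

Alternation isn't longest-match — the leftmost alternative that fits at this position is chosen.
Scanning left to right: at [0:4] → 'vmez'; at [7:10] → 'tdp'.
No capturing groups, so `findall` returns the 2 full match strings.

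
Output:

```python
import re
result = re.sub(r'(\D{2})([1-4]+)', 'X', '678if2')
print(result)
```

678X

This matches exactly 2 of a non-digit (captured); then one or more of a character in [1-4] (captured).
Matches: at [3:6] → 'if2'.
Each match is replaced by 'X'.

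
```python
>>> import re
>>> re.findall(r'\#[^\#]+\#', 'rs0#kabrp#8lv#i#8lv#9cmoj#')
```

['#kabrp#', '#i#', '#9cmoj#']

With no groups in the pattern, `findall` gives back each whole match — 3 here.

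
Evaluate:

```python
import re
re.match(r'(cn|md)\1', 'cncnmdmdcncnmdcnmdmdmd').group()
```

'cncn'

`\1` is not a pattern — it's the concrete string captured by group 1, re-applied verbatim.
`match` is anchored at position 0; if the pattern doesn't fit there, it returns None.
The match spans [0:4] → 'cncn'.
Captured: group 1 = 'cn'.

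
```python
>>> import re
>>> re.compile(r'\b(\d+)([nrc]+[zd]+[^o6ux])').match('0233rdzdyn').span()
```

The pattern matches a word boundary (`\b`, zero-width); then one or more of a digit (captured); then one or more of one of [nrc], then one or more of one of [zd], then any character except [o6ux] (captured).
`re.match` only tries the pattern at the start of the string.
The match spans [0:9] → '0233rdzdy'.
Captured: group 1 = '0233', group 2 = 'rdzdy'.

(0, 9)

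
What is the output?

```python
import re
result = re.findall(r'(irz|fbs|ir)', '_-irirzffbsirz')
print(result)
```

['ir', 'irz', 'fbs', 'irz']

`|` is ordered: at each position the engine commits to the first alternative that works.
`findall` collects group 1 from each match (4 total).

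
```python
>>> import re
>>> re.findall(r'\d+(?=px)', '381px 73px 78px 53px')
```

['381', '73', '78', '53']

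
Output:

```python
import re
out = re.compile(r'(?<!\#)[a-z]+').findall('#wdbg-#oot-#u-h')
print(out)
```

The negative lookahead/lookbehind blocks any match where the forbidden context is present.
Since nothing is captured, `findall` lists the 3 matched substrings directly.

['dbg', 'ot', 'h']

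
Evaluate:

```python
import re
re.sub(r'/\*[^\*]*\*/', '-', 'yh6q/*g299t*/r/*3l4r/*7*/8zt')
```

'yh6q-r/*3l4r-8zt'

`sub` substitutes '-' at each match site.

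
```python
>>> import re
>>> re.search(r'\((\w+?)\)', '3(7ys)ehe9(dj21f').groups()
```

('7ys',)

The match spans [1:6] → '(7ys)'.
Captured: group 1 = '7ys'.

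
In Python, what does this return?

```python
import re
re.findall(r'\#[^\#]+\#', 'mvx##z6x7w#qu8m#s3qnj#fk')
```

Scanning left to right: at [4:11] → '#z6x7w#'; at [15:22] → '#s3qnj#'.
With no groups in the pattern, `findall` gives back each whole match — 2 here.

['#z6x7w#', '#s3qnj#']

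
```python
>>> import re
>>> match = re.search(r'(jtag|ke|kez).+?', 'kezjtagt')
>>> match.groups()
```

('ke',)

The match spans [0:3] → 'kez'.
Captured: group 1 = 'ke'.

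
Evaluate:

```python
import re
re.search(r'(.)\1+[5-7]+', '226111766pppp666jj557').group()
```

After group 1 captures some text, `\1` only succeeds where that same text appears again.
Unlike `match`, `search` isn't anchored — it looks for the pattern anywhere in the string.
The match spans [0:3] → '226'.
Captured: group 1 = '2'.

'226'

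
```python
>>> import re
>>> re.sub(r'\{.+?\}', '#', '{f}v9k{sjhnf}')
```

Lazy quantifiers expand one character at a time until the remainder of the pattern can match.
Each match is replaced by '#'.

'#v9k#'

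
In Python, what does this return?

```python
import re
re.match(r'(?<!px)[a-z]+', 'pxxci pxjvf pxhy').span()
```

`(?!…)`/`(?<!…)` only lets a position through if the neighbouring text does NOT match; no characters are consumed.
With `match`, the pattern is implicitly anchored at the beginning.
The match spans [0:5] → 'pxxci'.

(0, 5)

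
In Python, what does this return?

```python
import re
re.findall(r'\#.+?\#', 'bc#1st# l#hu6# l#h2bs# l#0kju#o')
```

['#1st#', '#hu6#', '#h2bs#', '#0kju#']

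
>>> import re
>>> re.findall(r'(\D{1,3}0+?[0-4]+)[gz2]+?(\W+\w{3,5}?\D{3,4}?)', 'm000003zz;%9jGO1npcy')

[('m000003', ';%9jGO1npc')]

The `?` after the quantifier makes it lazy — it takes as little as possible before letting the rest of the pattern try.
With 2 capturing groups, `findall` returns a 2-tuple per match.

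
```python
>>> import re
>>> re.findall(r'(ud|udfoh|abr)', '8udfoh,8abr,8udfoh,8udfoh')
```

Branches in `(...|...)` are attempted left-to-right; the first branch that allows the whole pattern to succeed is taken.
Walking the string: at [1:3] match 'ud', group 1 = 'ud'; at [8:11] match 'abr', group 1 = 'abr'; at [13:15] match 'ud', group 1 = 'ud'; at [20:22] match 'ud', group 1 = 'ud'.
One capturing group, so `findall` returns just the captured substring from each match — 4 in all.

['ud', 'abr', 'ud', 'ud']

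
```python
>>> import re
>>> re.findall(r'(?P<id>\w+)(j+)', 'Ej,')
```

[('E', 'j')]

This matches one or more of a word character (captured as 'id'); then one or more of a literal 'j' (captured).
With 2 capturing groups, `findall` returns a 2-tuple per match.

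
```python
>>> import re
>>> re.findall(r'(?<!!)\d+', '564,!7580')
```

The negative lookaround is zero-width — it rules out positions where the adjacent text would match, without consuming anything.
Scanning left to right: at [0:3] → '564'; at [6:9] → '580'.
No capturing groups, so `findall` returns the 2 full match strings.

['564', '580']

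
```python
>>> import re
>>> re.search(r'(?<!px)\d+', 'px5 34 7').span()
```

`(?!…)`/`(?<!…)` only lets a position through if the neighbouring text does NOT match; no characters are consumed.
Unlike `match`, `search` isn't anchored — it looks for the pattern anywhere in the string.
The match spans [4:6] → '34'.

(4, 6)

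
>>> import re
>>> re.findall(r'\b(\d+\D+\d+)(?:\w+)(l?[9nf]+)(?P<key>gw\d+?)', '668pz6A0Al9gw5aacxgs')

[('668pz6', '9', 'gw5')]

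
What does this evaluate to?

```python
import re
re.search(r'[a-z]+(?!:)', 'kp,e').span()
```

(0, 2)

Because the assertion is negative and zero-width, positions next to the forbidden text are skipped.
The match spans [0:2] → 'kp'.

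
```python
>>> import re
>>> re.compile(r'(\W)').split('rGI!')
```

['rGI', '!', '']

Because the pattern has a capturing group, `split` also inserts each captured text between the pieces.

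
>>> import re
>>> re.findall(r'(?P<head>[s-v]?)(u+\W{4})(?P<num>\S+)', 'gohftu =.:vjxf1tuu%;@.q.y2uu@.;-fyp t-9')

This matches optionally a character in [s-v] (captured as 'head'); then one or more of a literal 'u', then exactly 4 of a non-word character (captured); then one or more of a non-whitespace character (captured as 'num').
Scanning left to right: at [4:35] match 'tu =.:vjxf1tuu%;@.q.y2uu@.;-fyp', groups = ('t', 'u =.:', 'vjxf1tuu%;@.q.y2uu@.;-fyp').
3 groups means the one result is a tuple of 3 captured strings — 1 here.

[('t', 'u =.:', 'vjxf1tuu%;@.q.y2uu@.;-fyp')]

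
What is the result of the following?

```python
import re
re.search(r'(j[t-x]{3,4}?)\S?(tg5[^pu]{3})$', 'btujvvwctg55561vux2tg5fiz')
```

The pattern matches the literal 'j', then 3 to 4 of a character in [t-x] (lazy) (captured); then optionally a non-whitespace character; then the literal 'tg5', then exactly 3 of any character except [pu] (captured); then anchored at the end.
`re.search` tries every starting position until one works.
Here nothing in the string fits, so the call returns None.

None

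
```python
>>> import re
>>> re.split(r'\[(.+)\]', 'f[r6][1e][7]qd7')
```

['f', 'r6][1e][7', 'qd7']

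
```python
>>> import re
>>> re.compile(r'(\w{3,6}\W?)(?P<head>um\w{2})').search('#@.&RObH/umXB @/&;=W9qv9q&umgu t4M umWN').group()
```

'RObH/umXB'

The match spans [4:13] → 'RObH/umXB'.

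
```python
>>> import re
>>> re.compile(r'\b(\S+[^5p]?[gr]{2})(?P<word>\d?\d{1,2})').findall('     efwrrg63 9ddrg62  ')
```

This matches a word boundary (`\b`, zero-width); then one or more of a non-whitespace character, then optionally any character except [5p], then exactly 2 of one of [gr] (captured); then optionally a digit, then 1 to 2 of a digit (captured as 'word').
`findall` packs the 2 group values into a tuple for every match.

[('efwrrg', '63'), ('9ddrg', '62')]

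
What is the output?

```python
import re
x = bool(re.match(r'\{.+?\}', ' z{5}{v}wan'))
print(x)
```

False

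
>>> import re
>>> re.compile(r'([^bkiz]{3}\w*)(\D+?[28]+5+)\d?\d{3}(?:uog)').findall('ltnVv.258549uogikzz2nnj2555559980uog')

The pattern matches exactly 3 of any character except [bkiz], then zero or more of a word character (captured); then one or more of a non-digit (lazy), then one or more of one of [28], then one or more of the literal '5' (captured); then optionally a digit, then exactly 3 of a digit; then the literal 'uo', then the literal 'g' (non-capturing group).
Scanning left to right: at [0:15] match 'ltnVv.258549uog', groups = ('ltnVv', '.25'); at [19:36] match '2nnj2555559980uog', groups = ('2nn', 'j255555').
Multiple groups make `findall` return tuples — one 2-tuple for each match.

[('ltnVv', '.25'), ('2nn', 'j255555')]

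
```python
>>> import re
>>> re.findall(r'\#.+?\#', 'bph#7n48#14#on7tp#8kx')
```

['#7n48#', '#on7tp#']

A `+?`/`*?`/`{m,n}?` starts at its minimum and grows only as far as needed for what follows to match.
No capturing groups, so `findall` returns the 2 full match strings.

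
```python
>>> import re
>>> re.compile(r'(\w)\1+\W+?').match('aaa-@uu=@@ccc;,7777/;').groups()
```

('a',)

`\1` has to match the exact text group 1 already captured.
With `match`, the pattern is implicitly anchored at the beginning.
The match spans [0:4] → 'aaa-'.
Captured: group 1 = 'a'.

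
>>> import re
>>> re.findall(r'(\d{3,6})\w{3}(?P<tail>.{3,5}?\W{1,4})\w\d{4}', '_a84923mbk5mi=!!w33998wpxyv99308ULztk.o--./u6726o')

[('84923', '5mi=!!'), ('99308', 'tk.o--./')]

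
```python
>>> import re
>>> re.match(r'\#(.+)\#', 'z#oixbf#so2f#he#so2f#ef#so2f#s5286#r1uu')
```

None

With `match`, the pattern is implicitly anchored at the beginning.
Here the pattern fails at index 0, so the call returns None.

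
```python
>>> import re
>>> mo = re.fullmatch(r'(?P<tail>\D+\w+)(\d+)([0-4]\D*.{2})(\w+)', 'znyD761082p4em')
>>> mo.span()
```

(0, 14)

The pattern matches one or more of a non-digit, then one or more of a word character (captured as 'tail'); then one or more of a digit (captured); then a character in [0-4], then zero or more of a non-digit, then exactly 2 of any character (captured); then one or more of a word character (captured).
`re.fullmatch` requires the pattern to consume the entire string.
The match spans [0:14] → 'znyD761082p4em'.
Captured: group 1 = 'znyD7610', group 2 = '8', group 3 = '2p4e', group 4 = 'm'.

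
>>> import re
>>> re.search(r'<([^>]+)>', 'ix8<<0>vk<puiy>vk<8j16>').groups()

The match spans [3:7] → '<<0>'.
Captured: group 1 = '<0'.

('<0',)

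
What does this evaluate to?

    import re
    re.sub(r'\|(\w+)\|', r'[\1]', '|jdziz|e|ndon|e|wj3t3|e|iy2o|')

'[jdziz]e[ndon]e[wj3t3]e[iy2o]'

Matches: at [0:7] → '|jdziz|'; at [8:14] → '|ndon|'; at [15:22] → '|wj3t3|'; at [23:29] → '|iy2o|'.
`\1` in the replacement pulls in group 1's text for each match.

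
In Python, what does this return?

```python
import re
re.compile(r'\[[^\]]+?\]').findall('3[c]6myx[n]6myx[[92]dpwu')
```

['[c]', '[n]', '[[92]']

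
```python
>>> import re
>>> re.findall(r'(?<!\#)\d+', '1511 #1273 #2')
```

Because the assertion is negative and zero-width, positions next to the forbidden text are skipped.
`findall` yields the raw match text (2 of them) because the pattern has no groups.

['1511', '273']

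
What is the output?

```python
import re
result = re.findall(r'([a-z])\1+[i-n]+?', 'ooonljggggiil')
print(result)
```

The backreference `\1` re-matches whatever the first group consumed, character for character.
Matches: at [0:4] match 'ooon', group 1 = 'o'; at [6:11] match 'ggggi', group 1 = 'g'.
One capturing group, so `findall` returns just the captured substring from each match — 2 in all.

['o', 'g']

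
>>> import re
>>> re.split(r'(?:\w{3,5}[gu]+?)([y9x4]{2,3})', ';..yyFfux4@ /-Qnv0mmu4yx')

[';..', 'x4', '@ /-Q', '4yx', '']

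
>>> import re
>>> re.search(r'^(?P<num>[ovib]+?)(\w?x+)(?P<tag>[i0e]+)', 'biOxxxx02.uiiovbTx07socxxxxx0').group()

'biOxxxx0'

The match spans [0:8] → 'biOxxxx0'.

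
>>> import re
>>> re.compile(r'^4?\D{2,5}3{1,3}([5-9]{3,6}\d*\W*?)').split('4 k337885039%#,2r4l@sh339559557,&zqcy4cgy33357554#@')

['', '7885039', '%#,2r4l@sh339559557,&zqcy4cgy33357554#@']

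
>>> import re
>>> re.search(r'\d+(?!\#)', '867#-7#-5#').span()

The negative lookahead/lookbehind blocks any match where the forbidden context is present.
The match spans [0:2] → '86'.

(0, 2)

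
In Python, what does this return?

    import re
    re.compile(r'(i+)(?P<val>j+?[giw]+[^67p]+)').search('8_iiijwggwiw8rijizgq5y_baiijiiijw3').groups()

('iii', 'jwggwiw8rijizgq5y_baiijiiijw3')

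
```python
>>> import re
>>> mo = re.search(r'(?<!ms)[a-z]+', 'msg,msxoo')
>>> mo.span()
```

(0, 3)

The negative lookahead/lookbehind blocks any match where the forbidden context is present.
`search` walks the string left to right and returns the first match it finds.
The match spans [0:3] → 'msg'.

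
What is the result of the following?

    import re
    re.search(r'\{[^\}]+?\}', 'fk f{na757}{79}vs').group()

`re.search` tries every starting position until one works.
The match spans [4:11] → '{na757}'.

'{na757}'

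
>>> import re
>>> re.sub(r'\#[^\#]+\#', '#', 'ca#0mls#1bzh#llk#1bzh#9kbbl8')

'ca#1bzh#1bzh#9kbbl8'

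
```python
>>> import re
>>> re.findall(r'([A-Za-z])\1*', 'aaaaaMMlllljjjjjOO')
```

['a', 'M', 'l', 'j', 'O']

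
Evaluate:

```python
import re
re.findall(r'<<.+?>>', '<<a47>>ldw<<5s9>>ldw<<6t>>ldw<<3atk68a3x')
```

['<<a47>>', '<<5s9>>', '<<6t>>']

A non-greedy quantifier consumes as few characters as it can — just enough that the remainder of the pattern still matches from where it stops; whatever follows it matches normally.
Walking the string: at [0:7] → '<<a47>>'; at [10:17] → '<<5s9>>'; at [20:26] → '<<6t>>'.
Since nothing is captured, `findall` lists the 3 matched substrings directly.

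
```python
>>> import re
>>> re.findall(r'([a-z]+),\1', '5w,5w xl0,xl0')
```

[]

One capturing group, so `findall` returns just the captured substring from each match — 0 in all.
Nothing in the string satisfies the pattern, so the list is empty.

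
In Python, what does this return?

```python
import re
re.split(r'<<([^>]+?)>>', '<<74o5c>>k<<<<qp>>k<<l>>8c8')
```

['', '74o5c', 'k', '<<qp', 'k', 'l', '8c8']

Matches to split on: at [0:9] → '<<74o5c>>'; at [10:18] → '<<<<qp>>'; at [19:24] → '<<l>>'.
`re.split` interleaves the captured-group text with the surrounding fragments.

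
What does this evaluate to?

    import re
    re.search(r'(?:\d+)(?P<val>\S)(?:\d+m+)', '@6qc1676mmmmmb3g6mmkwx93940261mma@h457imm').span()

The pattern matches one or more of a digit (non-capturing group); then a non-whitespace character (captured as 'val'); then one or more of a digit, then one or more of a literal 'm' (non-capturing group).
`search` walks the string left to right and returns the first match it finds.
The match spans [4:13] → '1676mmmmm'.
Captured: group 1 = '7'.

(4, 13)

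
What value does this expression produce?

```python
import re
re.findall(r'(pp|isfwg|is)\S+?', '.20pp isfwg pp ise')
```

['is', 'is']

With a single group, `findall` returns only what that group captured — 2 items.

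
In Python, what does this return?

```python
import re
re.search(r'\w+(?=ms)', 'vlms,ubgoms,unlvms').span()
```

(0, 2)

The `(?=…)`/`(?<=…)` assertion just peeks at neighbouring text; it doesn't advance the match position.
`re.search` tries every starting position until one works.
The match spans [0:2] → 'vl'.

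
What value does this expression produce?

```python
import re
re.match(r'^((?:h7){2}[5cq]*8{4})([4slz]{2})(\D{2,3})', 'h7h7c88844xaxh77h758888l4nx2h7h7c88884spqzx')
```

The pattern matches anchored at the start of the string; then the literal 'h7' repeated 2 times, then zero or more of one of [5cq], then exactly 4 of a literal '8' (captured); then exactly 2 of one of [4slz] (captured); then 2 to 3 of a non-digit (captured).
With `match`, the pattern is implicitly anchored at the beginning.
Here the pattern fails at index 0, so the call returns None.

None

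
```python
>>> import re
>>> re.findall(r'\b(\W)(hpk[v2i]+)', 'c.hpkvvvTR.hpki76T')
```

The pattern matches a word boundary (`\b`, zero-width); then a non-word character (captured); then the literal 'hpk', then one or more of one of [v2i] (captured).
Matches: at [1:8] match '.hpkvvv', groups = ('.', 'hpkvvv'); at [10:15] match '.hpki', groups = ('.', 'hpki').
Multiple groups make `findall` return tuples — one 2-tuple for each match.

[('.', 'hpkvvv'), ('.', 'hpki')]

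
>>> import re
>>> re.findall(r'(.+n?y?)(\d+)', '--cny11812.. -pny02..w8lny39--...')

Pattern: one or more of any character, then optionally the literal 'n', then optionally the literal 'y' (captured); then one or more of a digit (captured).
`findall` packs the 2 group values into a tuple for every match.

[('--cny11812.. -pny02..w8lny3', '9')]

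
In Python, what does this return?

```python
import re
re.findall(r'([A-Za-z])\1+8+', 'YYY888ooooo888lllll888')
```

['Y', 'o', 'l']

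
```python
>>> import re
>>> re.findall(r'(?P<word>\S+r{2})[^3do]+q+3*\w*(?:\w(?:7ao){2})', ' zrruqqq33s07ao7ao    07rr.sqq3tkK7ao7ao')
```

['zrr', '07rr']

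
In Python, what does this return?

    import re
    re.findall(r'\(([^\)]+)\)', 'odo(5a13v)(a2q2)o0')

['5a13v', 'a2q2']

Matches: at [3:10] match '(5a13v)', group 1 = '5a13v'; at [10:16] match '(a2q2)', group 1 = 'a2q2'.
With a single group, `findall` returns only what that group captured — 2 items.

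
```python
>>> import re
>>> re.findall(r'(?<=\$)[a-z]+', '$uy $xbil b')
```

['uy', 'xbil']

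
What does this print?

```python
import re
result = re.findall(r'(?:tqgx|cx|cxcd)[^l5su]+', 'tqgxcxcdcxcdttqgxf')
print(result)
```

Matches: at [0:18] → 'tqgxcxcdcxcdttqgxf'.
`findall` yields the raw match text (1 of them) because the pattern has no groups.

['tqgxcxcdcxcdttqgxf']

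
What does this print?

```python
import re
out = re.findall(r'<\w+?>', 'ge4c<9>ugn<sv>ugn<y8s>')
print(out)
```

With no groups in the pattern, `findall` gives back each whole match — 3 here.

['<9>', '<sv>', '<y8s>']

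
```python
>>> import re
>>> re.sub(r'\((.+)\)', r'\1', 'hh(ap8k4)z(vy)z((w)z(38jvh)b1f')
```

Each match is replaced using the text its own group 1 captured.

'hhap8k4)z(vy)z((w)z(38jvhb1f'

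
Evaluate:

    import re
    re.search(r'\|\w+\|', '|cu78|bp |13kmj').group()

'|cu78|'

Unlike `match`, `search` isn't anchored — it looks for the pattern anywhere in the string.
The match spans [0:6] → '|cu78|'.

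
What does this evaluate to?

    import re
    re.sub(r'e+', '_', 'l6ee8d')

'l6_8d'

`sub` substitutes '_' at each match site.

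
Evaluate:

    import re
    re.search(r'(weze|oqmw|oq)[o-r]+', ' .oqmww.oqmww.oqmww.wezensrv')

None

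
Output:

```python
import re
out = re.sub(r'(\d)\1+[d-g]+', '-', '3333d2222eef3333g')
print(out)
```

---

A backreference is literal: `\1` must see the identical characters the first group matched.
Matches: at [0:5] → '3333d'; at [5:12] → '2222eef'; at [12:17] → '3333g'.
`sub` substitutes '-' at each match site.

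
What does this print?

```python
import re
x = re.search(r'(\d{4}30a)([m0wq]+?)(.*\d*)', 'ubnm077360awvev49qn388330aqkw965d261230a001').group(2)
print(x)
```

The pattern matches exactly 4 of a digit, then the literal '30a' (captured); then one or more of one of [m0wq] (lazy) (captured); then zero or more of any character, then zero or more of a digit (captured).
Unlike `match`, `search` isn't anchored — it looks for the pattern anywhere in the string.
The match spans [19:43] → '388330aqkw965d261230a001'.
Captured: group 1 = '388330a', group 2 = 'q', group 3 = 'kw965d261230a001'.

q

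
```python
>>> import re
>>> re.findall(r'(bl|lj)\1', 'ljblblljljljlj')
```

A backreference is literal: `\1` must see the identical characters the first group matched.
`findall` collects group 1 from each match (3 total).

['bl', 'lj', 'lj']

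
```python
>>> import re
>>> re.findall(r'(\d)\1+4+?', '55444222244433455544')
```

['5', '2', '3', '5']

After group 1 captures some text, `\1` only succeeds where that same text appears again.
Scanning left to right: at [0:3] match '554', group 1 = '5'; at [5:10] match '22224', group 1 = '2'; at [12:15] match '334', group 1 = '3'; at [15:19] match '5554', group 1 = '5'.
`findall` collects group 1 from each match (4 total).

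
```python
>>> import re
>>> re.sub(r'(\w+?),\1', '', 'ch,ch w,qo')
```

' w,qo'

`\1` is not a pattern — it's the concrete string captured by group 1, re-applied verbatim.
Matches: at [0:5] → 'ch,ch'.
`sub` substitutes '' at each match site.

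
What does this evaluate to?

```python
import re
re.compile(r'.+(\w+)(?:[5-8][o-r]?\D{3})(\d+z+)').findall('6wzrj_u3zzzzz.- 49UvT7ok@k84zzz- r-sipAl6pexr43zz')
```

This matches one or more of any character; then one or more of a word character (captured); then a character in [5-8], then optionally a character in [o-r], then exactly 3 of a non-digit (non-capturing group); then one or more of a digit, then one or more of the literal 'z' (captured).
Matches: at [0:49] match '6wzrj_u3zzzzz.- 49UvT7ok@k84zzz- r-sipAl6pexr43zz', groups = ('l', '43zz').
With 2 capturing groups, `findall` returns a 2-tuple per match.

[('l', '43zz')]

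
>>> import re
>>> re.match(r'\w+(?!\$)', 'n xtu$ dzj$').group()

'n'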